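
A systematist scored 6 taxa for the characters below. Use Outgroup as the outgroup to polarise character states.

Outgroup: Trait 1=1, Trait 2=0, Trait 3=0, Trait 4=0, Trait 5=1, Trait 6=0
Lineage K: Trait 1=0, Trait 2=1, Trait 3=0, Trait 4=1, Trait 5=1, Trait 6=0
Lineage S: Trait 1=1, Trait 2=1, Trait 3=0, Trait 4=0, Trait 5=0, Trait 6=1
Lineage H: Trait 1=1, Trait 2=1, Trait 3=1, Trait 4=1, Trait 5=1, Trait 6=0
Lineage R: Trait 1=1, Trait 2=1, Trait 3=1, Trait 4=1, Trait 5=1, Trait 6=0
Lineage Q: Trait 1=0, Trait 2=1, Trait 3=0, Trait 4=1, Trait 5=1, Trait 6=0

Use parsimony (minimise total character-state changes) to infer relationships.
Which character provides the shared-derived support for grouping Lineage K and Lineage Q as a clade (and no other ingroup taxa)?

Character polarity is set by the outgroup: the derived state is whichever differs from the outgroup's state, so for Trait 1, Trait 5 the derived state is '0', and for the remaining characters it is '1'.
Trait 1: derived state '0' in Lineage K and Lineage Q only — synapomorphy for {Lineage K, Lineage Q}.
Trait 2 (derived state '1') is shared by all ingroup taxa — unites the whole ingroup.
Only Lineage H and Lineage R show the derived state '1' for Trait 3, supporting them as a clade.
Only Lineage H, Lineage K, Lineage Q, and Lineage R show the derived state '1' for Trait 4, supporting them as a clade.
Trait 5: derived state '0' in Lineage S only — an autapomorphy, so it tells us nothing about relationships among taxa.
Trait 6: derived state '1' in Lineage S only — an autapomorphy, so it tells us nothing about relationships among taxa.
Most parsimonious ingroup topology: (((Lineage K,Lineage Q),(Lineage H,Lineage R)),Lineage S).
The clade {Lineage K, Lineage Q} is supported by Trait 1: its derived state '0' occurs in exactly those taxa and in no other taxon (including the outgroup).

Trait 1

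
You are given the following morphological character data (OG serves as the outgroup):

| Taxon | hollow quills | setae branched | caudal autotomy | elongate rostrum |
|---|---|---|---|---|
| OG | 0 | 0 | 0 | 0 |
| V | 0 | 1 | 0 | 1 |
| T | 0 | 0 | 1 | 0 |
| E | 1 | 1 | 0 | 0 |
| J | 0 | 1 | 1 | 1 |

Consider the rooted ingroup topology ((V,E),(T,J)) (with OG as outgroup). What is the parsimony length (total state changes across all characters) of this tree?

Map each character onto ((V,E),(T,J)) (rooted by OG) and count the minimum state changes it requires (Fitch parsimony):
hollow quills: 1; setae branched: 2; caudal autotomy: 1; elongate rostrum: 2.
Total tree length = 6.

6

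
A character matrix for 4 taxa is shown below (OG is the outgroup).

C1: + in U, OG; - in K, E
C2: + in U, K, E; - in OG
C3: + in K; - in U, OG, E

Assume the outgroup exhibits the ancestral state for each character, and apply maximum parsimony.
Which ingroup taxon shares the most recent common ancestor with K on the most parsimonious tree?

Character polarity is set by the outgroup: the derived state is whichever differs from the outgroup's state, so for C1 the derived state is '-', and for the remaining characters it is '+'.
C1 (derived state '-') is shared by E and K — a synapomorphy uniting that clade.
C2 (derived state '+') is shared by all ingroup taxa — unites the whole ingroup.
C3 (derived state '+') is unique to K (autapomorphy; uninformative for grouping).
Most parsimonious ingroup topology: (U,(K,E)).
K and E form a cherry on this tree, so they are sister taxa.

E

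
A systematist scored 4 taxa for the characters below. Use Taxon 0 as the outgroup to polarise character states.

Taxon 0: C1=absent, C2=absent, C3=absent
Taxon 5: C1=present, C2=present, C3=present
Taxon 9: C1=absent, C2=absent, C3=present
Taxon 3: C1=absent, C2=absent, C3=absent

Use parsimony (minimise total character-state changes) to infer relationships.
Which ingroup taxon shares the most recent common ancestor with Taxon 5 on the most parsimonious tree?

The outgroup has state 'absent' for every character, so 'present' is the derived state throughout.
C1: derived state 'present' in Taxon 5 only — an autapomorphy, so it tells us nothing about relationships among taxa.
C2 (derived state 'present') is unique to Taxon 5 (autapomorphy; uninformative for grouping).
C3 (derived state 'present') is shared by Taxon 5 and Taxon 9 — a synapomorphy uniting that clade.
Most parsimonious ingroup topology: ((Taxon 5,Taxon 9),Taxon 3).
Taxon 5 and Taxon 9 form a cherry on this tree, so they are sister taxa.

Taxon 9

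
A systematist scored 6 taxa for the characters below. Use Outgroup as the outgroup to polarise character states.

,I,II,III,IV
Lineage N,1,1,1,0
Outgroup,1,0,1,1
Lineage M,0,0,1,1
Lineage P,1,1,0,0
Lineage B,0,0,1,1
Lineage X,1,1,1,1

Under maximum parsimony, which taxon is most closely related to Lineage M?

Lineage B

Character polarity is set by the outgroup: the derived state is whichever differs from the outgroup's state, so for I, III, IV the derived state is '0', and for the remaining characters it is '1'.
I: derived state '0' in Lineage B and Lineage M only — synapomorphy for {Lineage B, Lineage M}.
Only Lineage N, Lineage P, and Lineage X show the derived state '1' for II, supporting them as a clade.
III: derived state '0' in Lineage P only — an autapomorphy, so it tells us nothing about relationships among taxa.
Only Lineage N and Lineage P show the derived state '0' for IV, supporting them as a clade.
Most parsimonious ingroup topology: ((Lineage X,(Lineage P,Lineage N)),(Lineage M,Lineage B)).
Lineage M and Lineage B form a cherry on this tree, so they are sister taxa.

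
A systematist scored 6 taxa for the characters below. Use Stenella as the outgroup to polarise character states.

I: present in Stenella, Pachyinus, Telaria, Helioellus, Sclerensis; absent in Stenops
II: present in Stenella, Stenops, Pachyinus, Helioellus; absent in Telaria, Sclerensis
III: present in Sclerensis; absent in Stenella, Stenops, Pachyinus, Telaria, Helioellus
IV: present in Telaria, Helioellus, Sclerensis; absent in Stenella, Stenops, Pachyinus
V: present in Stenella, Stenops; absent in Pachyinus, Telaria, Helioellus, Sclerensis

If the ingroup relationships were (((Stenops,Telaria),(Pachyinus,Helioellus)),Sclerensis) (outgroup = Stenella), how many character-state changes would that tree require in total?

Map each character onto (((Stenops,Telaria),(Pachyinus,Helioellus)),Sclerensis) (rooted by Stenella) and count the minimum state changes it requires (Fitch parsimony):
I: 1; II: 2; III: 1; IV: 3; V: 2.
Total tree length = 9.

9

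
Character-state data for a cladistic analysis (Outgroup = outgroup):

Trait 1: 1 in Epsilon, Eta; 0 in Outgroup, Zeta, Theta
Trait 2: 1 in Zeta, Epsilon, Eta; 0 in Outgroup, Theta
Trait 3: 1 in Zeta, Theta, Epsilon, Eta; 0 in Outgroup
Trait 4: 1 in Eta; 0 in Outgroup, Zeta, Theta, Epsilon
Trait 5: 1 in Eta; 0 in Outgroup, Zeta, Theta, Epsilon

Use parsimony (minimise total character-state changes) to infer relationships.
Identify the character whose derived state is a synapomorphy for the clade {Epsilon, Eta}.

Trait 1

The outgroup has state '0' for every character, so '1' is the derived state throughout.
Only Epsilon and Eta show the derived state '1' for Trait 1, supporting them as a clade.
Trait 2 (derived state '1') is shared by Epsilon, Eta, and Zeta — a synapomorphy uniting that clade.
Trait 3 (derived state '1') is shared by all ingroup taxa — unites the whole ingroup.
Trait 4: derived state '1' in Eta only — an autapomorphy, so it tells us nothing about relationships among taxa.
Trait 5: derived state '1' in Eta only — an autapomorphy, so it tells us nothing about relationships among taxa.
Most parsimonious ingroup topology: ((Zeta,(Epsilon,Eta)),Theta).
The clade {Epsilon, Eta} is supported by Trait 1: its derived state '1' occurs in exactly those taxa and in no other taxon (including the outgroup).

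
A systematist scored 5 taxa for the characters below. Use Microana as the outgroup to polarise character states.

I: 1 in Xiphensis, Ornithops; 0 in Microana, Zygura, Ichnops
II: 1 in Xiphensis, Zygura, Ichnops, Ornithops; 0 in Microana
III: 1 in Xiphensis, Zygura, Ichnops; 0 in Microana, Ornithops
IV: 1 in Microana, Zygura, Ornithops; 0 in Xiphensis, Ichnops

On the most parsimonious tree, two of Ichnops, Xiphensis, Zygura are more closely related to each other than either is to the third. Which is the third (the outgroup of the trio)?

Character polarity is set by the outgroup: the derived state is whichever differs from the outgroup's state, so for IV the derived state is '0', and for the remaining characters it is '1'.
I groups Ornithops and Xiphensis, which is incompatible with the clades supported by the remaining characters; treating it as convergent (homoplasy) costs fewer steps than any alternative tree.
II (derived state '1') is shared by all ingroup taxa — unites the whole ingroup.
III: derived state '1' in Ichnops, Xiphensis, and Zygura only — synapomorphy for {Ichnops, Xiphensis, Zygura}.
Only Ichnops and Xiphensis show the derived state '0' for IV, supporting them as a clade.
Most parsimonious ingroup topology: ((Zygura,(Xiphensis,Ichnops)),Ornithops).
Ichnops and Xiphensis share a more recent common ancestor with each other than either does with Zygura, so Zygura is the least closely related of the three.

Zygura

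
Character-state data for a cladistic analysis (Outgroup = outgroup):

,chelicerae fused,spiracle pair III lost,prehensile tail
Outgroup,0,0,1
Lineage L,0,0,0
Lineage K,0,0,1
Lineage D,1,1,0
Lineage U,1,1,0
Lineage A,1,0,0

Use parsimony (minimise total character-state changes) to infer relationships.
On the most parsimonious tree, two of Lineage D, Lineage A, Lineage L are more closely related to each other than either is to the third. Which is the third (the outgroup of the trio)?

Lineage L

Character polarity is set by the outgroup: the derived state is whichever differs from the outgroup's state, so for prehensile tail the derived state is '0', and for the remaining characters it is '1'.
Only Lineage A, Lineage D, and Lineage U show the derived state '1' for chelicerae fused, supporting them as a clade.
spiracle pair III lost (derived state '1') is shared by Lineage D and Lineage U — a synapomorphy uniting that clade.
prehensile tail: derived state '0' in Lineage A, Lineage D, Lineage L, and Lineage U only — synapomorphy for {Lineage A, Lineage D, Lineage L, Lineage U}.
Most parsimonious ingroup topology: ((Lineage L,((Lineage D,Lineage U),Lineage A)),Lineage K).
Lineage A and Lineage D share a more recent common ancestor with each other than either does with Lineage L, so Lineage L is the least closely related of the three.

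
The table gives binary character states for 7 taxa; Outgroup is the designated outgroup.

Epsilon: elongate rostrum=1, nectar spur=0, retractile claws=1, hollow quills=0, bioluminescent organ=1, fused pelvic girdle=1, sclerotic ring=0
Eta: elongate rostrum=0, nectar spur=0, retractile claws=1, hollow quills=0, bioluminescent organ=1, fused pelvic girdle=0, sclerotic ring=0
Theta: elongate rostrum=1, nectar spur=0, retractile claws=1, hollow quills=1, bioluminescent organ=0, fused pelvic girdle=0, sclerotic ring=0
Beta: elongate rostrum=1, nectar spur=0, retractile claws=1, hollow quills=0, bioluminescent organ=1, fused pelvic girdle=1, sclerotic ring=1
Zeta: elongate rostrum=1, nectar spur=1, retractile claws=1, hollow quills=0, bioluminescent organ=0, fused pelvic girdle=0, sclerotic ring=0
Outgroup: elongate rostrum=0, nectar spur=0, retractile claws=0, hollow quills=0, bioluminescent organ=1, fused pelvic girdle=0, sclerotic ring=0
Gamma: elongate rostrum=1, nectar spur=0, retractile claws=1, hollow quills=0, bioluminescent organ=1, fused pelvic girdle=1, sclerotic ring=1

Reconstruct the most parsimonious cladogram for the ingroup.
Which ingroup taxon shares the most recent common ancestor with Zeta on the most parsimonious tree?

Character polarity is set by the outgroup: the derived state is whichever differs from the outgroup's state, so for bioluminescent organ the derived state is '0', and for the remaining characters it is '1'.
Only Beta, Epsilon, Gamma, Theta, and Zeta show the derived state '1' for elongate rostrum, supporting them as a clade.
nectar spur (derived state '1') is unique to Zeta (autapomorphy; uninformative for grouping).
All ingroup taxa share the derived state '1' for retractile claws; it defines the ingroup but does not resolve relationships within it.
hollow quills (derived state '1') is unique to Theta (autapomorphy; uninformative for grouping).
bioluminescent organ (derived state '0') is shared by Theta and Zeta — a synapomorphy uniting that clade.
Only Beta, Epsilon, and Gamma show the derived state '1' for fused pelvic girdle, supporting them as a clade.
sclerotic ring (derived state '1') is shared by Beta and Gamma — a synapomorphy uniting that clade.
Most parsimonious ingroup topology: (((Theta,Zeta),((Beta,Gamma),Epsilon)),Eta).
Zeta and Theta form a cherry on this tree, so they are sister taxa.

Theta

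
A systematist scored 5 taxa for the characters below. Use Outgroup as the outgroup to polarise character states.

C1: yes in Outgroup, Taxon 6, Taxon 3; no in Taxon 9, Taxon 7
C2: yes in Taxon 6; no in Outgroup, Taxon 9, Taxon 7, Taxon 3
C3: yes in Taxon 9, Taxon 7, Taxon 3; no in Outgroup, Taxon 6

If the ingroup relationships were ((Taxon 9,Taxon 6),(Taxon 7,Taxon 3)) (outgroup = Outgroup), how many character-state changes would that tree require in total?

5

Map each character onto ((Taxon 9,Taxon 6),(Taxon 7,Taxon 3)) (rooted by Outgroup) and count the minimum state changes it requires (Fitch parsimony):
C1: 2; C2: 1; C3: 2.
Total tree length = 5.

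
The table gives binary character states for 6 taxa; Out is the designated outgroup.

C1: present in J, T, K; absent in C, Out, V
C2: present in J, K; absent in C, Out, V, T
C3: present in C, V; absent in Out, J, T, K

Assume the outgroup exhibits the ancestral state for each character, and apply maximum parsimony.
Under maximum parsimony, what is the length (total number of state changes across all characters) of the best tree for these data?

3

The outgroup has state 'absent' for every character, so 'present' is the derived state throughout.
C1 (derived state 'present') is shared by J, K, and T — a synapomorphy uniting that clade.
C2 (derived state 'present') is shared by J and K — a synapomorphy uniting that clade.
C3: derived state 'present' in C and V only — synapomorphy for {C, V}.
Most parsimonious ingroup topology: ((T,(J,K)),(V,C)).
Changes per character on this tree: C1: 1; C2: 1; C3: 1.
Total = 3.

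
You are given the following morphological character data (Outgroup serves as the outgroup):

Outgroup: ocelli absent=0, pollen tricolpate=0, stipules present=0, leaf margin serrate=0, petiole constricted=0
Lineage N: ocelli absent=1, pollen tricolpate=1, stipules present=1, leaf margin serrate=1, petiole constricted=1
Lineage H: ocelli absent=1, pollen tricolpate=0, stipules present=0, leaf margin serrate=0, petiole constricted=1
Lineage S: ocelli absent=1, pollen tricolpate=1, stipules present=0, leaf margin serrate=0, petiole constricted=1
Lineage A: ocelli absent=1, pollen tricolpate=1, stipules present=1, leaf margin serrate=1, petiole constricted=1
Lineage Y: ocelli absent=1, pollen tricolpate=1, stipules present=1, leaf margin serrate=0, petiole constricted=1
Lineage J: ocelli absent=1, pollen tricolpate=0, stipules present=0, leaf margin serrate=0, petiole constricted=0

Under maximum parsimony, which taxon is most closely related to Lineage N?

Lineage A

The outgroup has state '0' for every character, so '1' is the derived state throughout.
ocelli absent (derived state '1') is shared by all ingroup taxa — unites the whole ingroup.
pollen tricolpate (derived state '1') is shared by Lineage A, Lineage N, Lineage S, and Lineage Y — a synapomorphy uniting that clade.
Only Lineage A, Lineage N, and Lineage Y show the derived state '1' for stipules present, supporting them as a clade.
Only Lineage A and Lineage N show the derived state '1' for leaf margin serrate, supporting them as a clade.
Only Lineage A, Lineage H, Lineage N, Lineage S, and Lineage Y show the derived state '1' for petiole constricted, supporting them as a clade.
Most parsimonious ingroup topology: (((((Lineage N,Lineage A),Lineage Y),Lineage S),Lineage H),Lineage J).
Lineage N and Lineage A form a cherry on this tree, so they are sister taxa.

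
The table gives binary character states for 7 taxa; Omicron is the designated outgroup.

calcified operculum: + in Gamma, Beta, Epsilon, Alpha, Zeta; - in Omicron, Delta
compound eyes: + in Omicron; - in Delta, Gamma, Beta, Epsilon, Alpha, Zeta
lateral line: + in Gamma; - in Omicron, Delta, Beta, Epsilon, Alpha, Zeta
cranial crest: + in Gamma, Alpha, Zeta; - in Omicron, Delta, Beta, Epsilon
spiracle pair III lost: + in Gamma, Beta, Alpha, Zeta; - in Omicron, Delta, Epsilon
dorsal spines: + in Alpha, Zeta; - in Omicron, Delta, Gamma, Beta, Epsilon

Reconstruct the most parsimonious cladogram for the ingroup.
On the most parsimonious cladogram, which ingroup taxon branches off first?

Character polarity is set by the outgroup: the derived state is whichever differs from the outgroup's state, so for compound eyes the derived state is '-', and for the remaining characters it is '+'.
calcified operculum: derived state '+' in Alpha, Beta, Epsilon, Gamma, and Zeta only — synapomorphy for {Alpha, Beta, Epsilon, Gamma, Zeta}.
compound eyes (derived state '-') is shared by all ingroup taxa — unites the whole ingroup.
lateral line: derived state '+' in Gamma only — an autapomorphy, so it tells us nothing about relationships among taxa.
cranial crest (derived state '+') is shared by Alpha, Gamma, and Zeta — a synapomorphy uniting that clade.
spiracle pair III lost: derived state '+' in Alpha, Beta, Gamma, and Zeta only — synapomorphy for {Alpha, Beta, Gamma, Zeta}.
Only Alpha and Zeta show the derived state '+' for dorsal spines, supporting them as a clade.
Most parsimonious ingroup topology: (Delta,(((Gamma,(Alpha,Zeta)),Beta),Epsilon)).
Delta is sister to the clade containing all other ingroup taxa, so it is the earliest-diverging (most basal) ingroup lineage.

Delta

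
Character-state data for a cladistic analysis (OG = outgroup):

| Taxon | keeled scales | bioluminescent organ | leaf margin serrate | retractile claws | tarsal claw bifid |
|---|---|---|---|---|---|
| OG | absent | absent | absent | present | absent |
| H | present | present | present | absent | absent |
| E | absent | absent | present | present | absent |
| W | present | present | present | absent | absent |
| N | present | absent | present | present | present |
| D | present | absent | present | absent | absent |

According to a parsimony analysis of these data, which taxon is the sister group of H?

W

Character polarity is set by the outgroup: the derived state is whichever differs from the outgroup's state, so for retractile claws the derived state is 'absent', and for the remaining characters it is 'present'.
Only D, H, N, and W show the derived state 'present' for keeled scales, supporting them as a clade.
Only H and W show the derived state 'present' for bioluminescent organ, supporting them as a clade.
leaf margin serrate (derived state 'present') is shared by all ingroup taxa — unites the whole ingroup.
Only D, H, and W show the derived state 'absent' for retractile claws, supporting them as a clade.
tarsal claw bifid (derived state 'present') is unique to N (autapomorphy; uninformative for grouping).
Most parsimonious ingroup topology: ((((H,W),D),N),E).
H and W form a cherry on this tree, so they are sister taxa.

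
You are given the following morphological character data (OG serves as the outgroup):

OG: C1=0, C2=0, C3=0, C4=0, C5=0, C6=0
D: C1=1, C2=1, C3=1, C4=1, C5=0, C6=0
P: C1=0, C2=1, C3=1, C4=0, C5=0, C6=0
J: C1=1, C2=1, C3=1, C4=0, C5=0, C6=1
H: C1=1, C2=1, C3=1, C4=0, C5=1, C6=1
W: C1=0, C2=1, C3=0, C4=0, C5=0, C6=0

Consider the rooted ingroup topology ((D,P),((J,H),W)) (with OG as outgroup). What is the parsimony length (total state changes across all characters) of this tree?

Map each character onto ((D,P),((J,H),W)) (rooted by OG) and count the minimum state changes it requires (Fitch parsimony):
C1: 2; C2: 1; C3: 2; C4: 1; C5: 1; C6: 1.
Total tree length = 8.

8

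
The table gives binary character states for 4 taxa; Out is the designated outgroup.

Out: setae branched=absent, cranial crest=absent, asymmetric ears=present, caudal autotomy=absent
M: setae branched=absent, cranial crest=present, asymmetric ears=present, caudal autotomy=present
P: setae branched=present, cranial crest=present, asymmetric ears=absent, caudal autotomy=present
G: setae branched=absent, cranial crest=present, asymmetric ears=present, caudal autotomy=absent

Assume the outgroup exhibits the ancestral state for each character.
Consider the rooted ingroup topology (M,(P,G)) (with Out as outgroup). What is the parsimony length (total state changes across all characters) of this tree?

5

Map each character onto (M,(P,G)) (rooted by Out) and count the minimum state changes it requires (Fitch parsimony):
setae branched: 1; cranial crest: 1; asymmetric ears: 1; caudal autotomy: 2.
Total tree length = 5.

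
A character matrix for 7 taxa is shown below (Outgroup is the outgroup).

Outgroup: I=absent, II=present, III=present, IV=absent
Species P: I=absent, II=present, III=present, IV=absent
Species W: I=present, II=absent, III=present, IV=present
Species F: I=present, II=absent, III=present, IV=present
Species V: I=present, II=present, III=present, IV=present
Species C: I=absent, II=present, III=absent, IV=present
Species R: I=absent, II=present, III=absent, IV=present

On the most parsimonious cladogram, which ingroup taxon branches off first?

Species P

Character polarity is set by the outgroup: the derived state is whichever differs from the outgroup's state, so for II, III the derived state is 'absent', and for the remaining characters it is 'present'.
Only Species F, Species V, and Species W show the derived state 'present' for I, supporting them as a clade.
II: derived state 'absent' in Species F and Species W only — synapomorphy for {Species F, Species W}.
III: derived state 'absent' in Species C and Species R only — synapomorphy for {Species C, Species R}.
IV (derived state 'present') is shared by Species C, Species F, Species R, Species V, and Species W — a synapomorphy uniting that clade.
Most parsimonious ingroup topology: (Species P,(((Species W,Species F),Species V),(Species C,Species R))).
Species P is sister to the clade containing all other ingroup taxa, so it is the earliest-diverging (most basal) ingroup lineage.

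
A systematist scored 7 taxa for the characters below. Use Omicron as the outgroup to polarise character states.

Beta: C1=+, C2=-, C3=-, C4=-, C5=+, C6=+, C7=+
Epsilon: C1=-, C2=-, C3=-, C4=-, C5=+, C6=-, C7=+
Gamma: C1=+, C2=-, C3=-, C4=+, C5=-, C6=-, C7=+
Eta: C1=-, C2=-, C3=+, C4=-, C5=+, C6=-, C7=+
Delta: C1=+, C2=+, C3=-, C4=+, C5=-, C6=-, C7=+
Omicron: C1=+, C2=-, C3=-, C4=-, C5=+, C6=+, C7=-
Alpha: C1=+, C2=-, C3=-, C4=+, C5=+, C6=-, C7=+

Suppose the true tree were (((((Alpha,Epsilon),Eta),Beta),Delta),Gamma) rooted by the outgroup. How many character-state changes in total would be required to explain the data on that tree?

12

Map each character onto (((((Alpha,Epsilon),Eta),Beta),Delta),Gamma) (rooted by Omicron) and count the minimum state changes it requires (Fitch parsimony):
C1: 2; C2: 1; C3: 1; C4: 3; C5: 2; C6: 2; C7: 1.
Total tree length = 12.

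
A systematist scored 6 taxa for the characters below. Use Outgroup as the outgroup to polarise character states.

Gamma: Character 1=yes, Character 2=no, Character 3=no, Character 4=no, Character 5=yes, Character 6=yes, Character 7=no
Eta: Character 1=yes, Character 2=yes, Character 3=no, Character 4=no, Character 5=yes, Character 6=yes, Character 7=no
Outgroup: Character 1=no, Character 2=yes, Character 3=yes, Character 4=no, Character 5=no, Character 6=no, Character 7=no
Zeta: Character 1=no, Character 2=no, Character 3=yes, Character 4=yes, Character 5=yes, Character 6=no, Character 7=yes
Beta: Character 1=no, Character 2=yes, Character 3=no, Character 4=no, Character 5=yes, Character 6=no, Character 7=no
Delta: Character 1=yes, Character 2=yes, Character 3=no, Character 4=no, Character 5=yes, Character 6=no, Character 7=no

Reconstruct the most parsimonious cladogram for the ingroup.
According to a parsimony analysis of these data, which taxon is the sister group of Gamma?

Character polarity is set by the outgroup: the derived state is whichever differs from the outgroup's state, so for Character 2, Character 3 the derived state is 'no', and for the remaining characters it is 'yes'.
Character 1 (derived state 'yes') is shared by Delta, Eta, and Gamma — a synapomorphy uniting that clade.
Character 2 (state 'no') occurs in Gamma and Zeta but conflicts with the nesting implied by the other characters — most parsimoniously interpreted as homoplasy.
Character 3 (derived state 'no') is shared by Beta, Delta, Eta, and Gamma — a synapomorphy uniting that clade.
Character 4: derived state 'yes' in Zeta only — an autapomorphy, so it tells us nothing about relationships among taxa.
Character 5 (derived state 'yes') is shared by all ingroup taxa — unites the whole ingroup.
Only Eta and Gamma show the derived state 'yes' for Character 6, supporting them as a clade.
Character 7 (derived state 'yes') is unique to Zeta (autapomorphy; uninformative for grouping).
Most parsimonious ingroup topology: ((((Eta,Gamma),Delta),Beta),Zeta).
Gamma and Eta form a cherry on this tree, so they are sister taxa.

Eta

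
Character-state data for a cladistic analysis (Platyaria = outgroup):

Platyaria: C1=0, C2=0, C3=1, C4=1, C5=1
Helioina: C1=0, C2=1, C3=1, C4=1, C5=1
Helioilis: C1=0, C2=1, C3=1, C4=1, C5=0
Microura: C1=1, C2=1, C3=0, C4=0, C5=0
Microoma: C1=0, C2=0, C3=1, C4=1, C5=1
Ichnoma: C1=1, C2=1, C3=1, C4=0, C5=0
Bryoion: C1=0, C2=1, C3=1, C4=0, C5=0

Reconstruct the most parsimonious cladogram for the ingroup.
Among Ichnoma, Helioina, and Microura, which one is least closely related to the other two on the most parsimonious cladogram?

Character polarity is set by the outgroup: the derived state is whichever differs from the outgroup's state, so for C3, C4, C5 the derived state is '0', and for the remaining characters it is '1'.
Only Ichnoma and Microura show the derived state '1' for C1, supporting them as a clade.
Only Bryoion, Helioilis, Helioina, Ichnoma, and Microura show the derived state '1' for C2, supporting them as a clade.
C3 (derived state '0') is unique to Microura (autapomorphy; uninformative for grouping).
Only Bryoion, Ichnoma, and Microura show the derived state '0' for C4, supporting them as a clade.
C5 (derived state '0') is shared by Bryoion, Helioilis, Ichnoma, and Microura — a synapomorphy uniting that clade.
Most parsimonious ingroup topology: ((Helioina,(Helioilis,((Microura,Ichnoma),Bryoion))),Microoma).
Ichnoma and Microura share a more recent common ancestor with each other than either does with Helioina, so Helioina is the least closely related of the three.

Helioina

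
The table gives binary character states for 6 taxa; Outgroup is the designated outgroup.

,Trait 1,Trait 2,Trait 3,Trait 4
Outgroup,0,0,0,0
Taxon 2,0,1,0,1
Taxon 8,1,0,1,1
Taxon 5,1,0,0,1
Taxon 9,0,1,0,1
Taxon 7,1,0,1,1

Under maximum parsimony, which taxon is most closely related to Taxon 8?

The outgroup has state '0' for every character, so '1' is the derived state throughout.
Trait 1: derived state '1' in Taxon 5, Taxon 7, and Taxon 8 only — synapomorphy for {Taxon 5, Taxon 7, Taxon 8}.
Trait 2 (derived state '1') is shared by Taxon 2 and Taxon 9 — a synapomorphy uniting that clade.
Trait 3 (derived state '1') is shared by Taxon 7 and Taxon 8 — a synapomorphy uniting that clade.
All ingroup taxa share the derived state '1' for Trait 4; it defines the ingroup but does not resolve relationships within it.
Most parsimonious ingroup topology: ((Taxon 2,Taxon 9),((Taxon 8,Taxon 7),Taxon 5)).
Taxon 8 and Taxon 7 form a cherry on this tree, so they are sister taxa.

Taxon 7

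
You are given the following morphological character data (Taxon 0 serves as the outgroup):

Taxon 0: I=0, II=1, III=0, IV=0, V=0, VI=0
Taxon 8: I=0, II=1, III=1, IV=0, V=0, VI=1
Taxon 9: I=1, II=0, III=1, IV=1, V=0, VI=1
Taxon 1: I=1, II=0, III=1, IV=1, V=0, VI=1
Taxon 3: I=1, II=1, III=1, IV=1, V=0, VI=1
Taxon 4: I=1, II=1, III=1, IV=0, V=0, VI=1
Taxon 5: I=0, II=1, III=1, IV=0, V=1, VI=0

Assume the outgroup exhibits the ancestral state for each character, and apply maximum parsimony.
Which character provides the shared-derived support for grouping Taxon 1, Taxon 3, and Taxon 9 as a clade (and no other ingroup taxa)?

IV

Character polarity is set by the outgroup: the derived state is whichever differs from the outgroup's state, so for II the derived state is '0', and for the remaining characters it is '1'.
I: derived state '1' in Taxon 1, Taxon 3, Taxon 4, and Taxon 9 only — synapomorphy for {Taxon 1, Taxon 3, Taxon 4, Taxon 9}.
Only Taxon 1 and Taxon 9 show the derived state '0' for II, supporting them as a clade.
All ingroup taxa share the derived state '1' for III; it defines the ingroup but does not resolve relationships within it.
IV: derived state '1' in Taxon 1, Taxon 3, and Taxon 9 only — synapomorphy for {Taxon 1, Taxon 3, Taxon 9}.
V (derived state '1') is unique to Taxon 5 (autapomorphy; uninformative for grouping).
VI: derived state '1' in Taxon 1, Taxon 3, Taxon 4, Taxon 8, and Taxon 9 only — synapomorphy for {Taxon 1, Taxon 3, Taxon 4, Taxon 8, Taxon 9}.
Most parsimonious ingroup topology: ((Taxon 8,(((Taxon 9,Taxon 1),Taxon 3),Taxon 4)),Taxon 5).
The clade {Taxon 1, Taxon 3, Taxon 9} is supported by IV: its derived state '1' occurs in exactly those taxa and in no other taxon (including the outgroup).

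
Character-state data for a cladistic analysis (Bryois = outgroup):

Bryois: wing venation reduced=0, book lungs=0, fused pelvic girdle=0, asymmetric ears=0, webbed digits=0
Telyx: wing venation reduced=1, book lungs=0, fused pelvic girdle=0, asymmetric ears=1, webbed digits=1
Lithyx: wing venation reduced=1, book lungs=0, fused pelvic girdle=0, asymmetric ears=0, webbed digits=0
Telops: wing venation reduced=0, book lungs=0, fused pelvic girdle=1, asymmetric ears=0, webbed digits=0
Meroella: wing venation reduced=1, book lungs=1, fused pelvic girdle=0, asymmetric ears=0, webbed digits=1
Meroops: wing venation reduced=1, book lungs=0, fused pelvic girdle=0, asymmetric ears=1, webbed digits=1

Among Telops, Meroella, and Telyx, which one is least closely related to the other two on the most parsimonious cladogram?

Telops

The outgroup has state '0' for every character, so '1' is the derived state throughout.
wing venation reduced (derived state '1') is shared by Lithyx, Meroella, Meroops, and Telyx — a synapomorphy uniting that clade.
book lungs (derived state '1') is unique to Meroella (autapomorphy; uninformative for grouping).
fused pelvic girdle: derived state '1' in Telops only — an autapomorphy, so it tells us nothing about relationships among taxa.
Only Meroops and Telyx show the derived state '1' for asymmetric ears, supporting them as a clade.
webbed digits: derived state '1' in Meroella, Meroops, and Telyx only — synapomorphy for {Meroella, Meroops, Telyx}.
Most parsimonious ingroup topology: ((((Telyx,Meroops),Meroella),Lithyx),Telops).
Telyx and Meroella share a more recent common ancestor with each other than either does with Telops, so Telops is the least closely related of the three.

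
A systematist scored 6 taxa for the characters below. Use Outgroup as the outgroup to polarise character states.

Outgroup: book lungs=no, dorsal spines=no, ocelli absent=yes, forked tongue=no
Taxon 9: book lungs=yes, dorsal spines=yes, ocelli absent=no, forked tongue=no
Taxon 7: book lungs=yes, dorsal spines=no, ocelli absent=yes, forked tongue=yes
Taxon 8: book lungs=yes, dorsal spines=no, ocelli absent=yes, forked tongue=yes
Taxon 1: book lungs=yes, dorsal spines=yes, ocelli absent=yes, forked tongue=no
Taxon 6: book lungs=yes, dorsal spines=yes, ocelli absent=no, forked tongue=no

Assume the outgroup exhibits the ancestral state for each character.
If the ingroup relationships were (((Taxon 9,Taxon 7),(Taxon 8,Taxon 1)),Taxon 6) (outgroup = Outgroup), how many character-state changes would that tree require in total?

Map each character onto (((Taxon 9,Taxon 7),(Taxon 8,Taxon 1)),Taxon 6) (rooted by Outgroup) and count the minimum state changes it requires (Fitch parsimony):
book lungs: 1; dorsal spines: 3; ocelli absent: 2; forked tongue: 2.
Total tree length = 8.

8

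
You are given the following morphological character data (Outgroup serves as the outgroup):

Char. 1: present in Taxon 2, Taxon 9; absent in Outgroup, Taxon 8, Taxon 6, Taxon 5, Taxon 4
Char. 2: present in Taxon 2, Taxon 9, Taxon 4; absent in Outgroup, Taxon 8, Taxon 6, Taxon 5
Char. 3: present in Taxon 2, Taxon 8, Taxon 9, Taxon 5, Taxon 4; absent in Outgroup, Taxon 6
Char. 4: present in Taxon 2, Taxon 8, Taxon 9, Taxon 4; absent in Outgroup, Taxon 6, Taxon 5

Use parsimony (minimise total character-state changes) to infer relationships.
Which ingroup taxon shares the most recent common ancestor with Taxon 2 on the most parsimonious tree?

Taxon 9

The outgroup has state 'absent' for every character, so 'present' is the derived state throughout.
Char. 1: derived state 'present' in Taxon 2 and Taxon 9 only — synapomorphy for {Taxon 2, Taxon 9}.
Char. 2: derived state 'present' in Taxon 2, Taxon 4, and Taxon 9 only — synapomorphy for {Taxon 2, Taxon 4, Taxon 9}.
Char. 3 (derived state 'present') is shared by Taxon 2, Taxon 4, Taxon 5, Taxon 8, and Taxon 9 — a synapomorphy uniting that clade.
Char. 4: derived state 'present' in Taxon 2, Taxon 4, Taxon 8, and Taxon 9 only — synapomorphy for {Taxon 2, Taxon 4, Taxon 8, Taxon 9}.
Most parsimonious ingroup topology: (((((Taxon 2,Taxon 9),Taxon 4),Taxon 8),Taxon 5),Taxon 6).
Taxon 2 and Taxon 9 form a cherry on this tree, so they are sister taxa.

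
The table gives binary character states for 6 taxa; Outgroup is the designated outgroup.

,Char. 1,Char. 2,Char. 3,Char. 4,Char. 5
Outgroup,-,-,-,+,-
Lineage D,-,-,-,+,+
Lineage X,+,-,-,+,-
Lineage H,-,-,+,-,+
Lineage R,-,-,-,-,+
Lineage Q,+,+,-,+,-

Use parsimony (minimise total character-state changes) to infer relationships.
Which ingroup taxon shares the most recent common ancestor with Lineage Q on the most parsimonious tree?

Lineage X

Character polarity is set by the outgroup: the derived state is whichever differs from the outgroup's state, so for Char. 4 the derived state is '-', and for the remaining characters it is '+'.
Char. 1: derived state '+' in Lineage Q and Lineage X only — synapomorphy for {Lineage Q, Lineage X}.
Char. 2: derived state '+' in Lineage Q only — an autapomorphy, so it tells us nothing about relationships among taxa.
Char. 3: derived state '+' in Lineage H only — an autapomorphy, so it tells us nothing about relationships among taxa.
Only Lineage H and Lineage R show the derived state '-' for Char. 4, supporting them as a clade.
Char. 5 (derived state '+') is shared by Lineage D, Lineage H, and Lineage R — a synapomorphy uniting that clade.
Most parsimonious ingroup topology: ((Lineage D,(Lineage H,Lineage R)),(Lineage X,Lineage Q)).
Lineage Q and Lineage X form a cherry on this tree, so they are sister taxa.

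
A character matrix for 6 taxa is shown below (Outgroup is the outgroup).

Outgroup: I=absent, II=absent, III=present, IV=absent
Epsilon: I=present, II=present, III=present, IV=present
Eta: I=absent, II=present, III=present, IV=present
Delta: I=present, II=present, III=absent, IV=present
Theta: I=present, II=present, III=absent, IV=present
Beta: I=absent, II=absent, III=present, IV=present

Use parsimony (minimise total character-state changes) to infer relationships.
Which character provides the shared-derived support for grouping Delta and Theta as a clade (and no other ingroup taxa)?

Character polarity is set by the outgroup: the derived state is whichever differs from the outgroup's state, so for III the derived state is 'absent', and for the remaining characters it is 'present'.
Only Delta, Epsilon, and Theta show the derived state 'present' for I, supporting them as a clade.
II: derived state 'present' in Delta, Epsilon, Eta, and Theta only — synapomorphy for {Delta, Epsilon, Eta, Theta}.
Only Delta and Theta show the derived state 'absent' for III, supporting them as a clade.
IV (derived state 'present') is shared by all ingroup taxa — unites the whole ingroup.
Most parsimonious ingroup topology: (((Epsilon,(Delta,Theta)),Eta),Beta).
The clade {Delta, Theta} is supported by III: its derived state 'absent' occurs in exactly those taxa and in no other taxon (including the outgroup).

III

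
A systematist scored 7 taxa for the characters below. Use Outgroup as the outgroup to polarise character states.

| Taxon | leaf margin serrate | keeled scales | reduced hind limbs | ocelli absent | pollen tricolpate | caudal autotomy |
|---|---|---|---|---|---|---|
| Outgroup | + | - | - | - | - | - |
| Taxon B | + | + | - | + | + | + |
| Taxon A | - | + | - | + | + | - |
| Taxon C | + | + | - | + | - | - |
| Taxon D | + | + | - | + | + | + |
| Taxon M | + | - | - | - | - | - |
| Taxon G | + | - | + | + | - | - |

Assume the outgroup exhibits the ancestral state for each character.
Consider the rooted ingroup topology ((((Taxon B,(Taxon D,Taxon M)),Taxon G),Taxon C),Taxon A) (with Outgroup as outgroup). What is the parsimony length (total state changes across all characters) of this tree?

Map each character onto ((((Taxon B,(Taxon D,Taxon M)),Taxon G),Taxon C),Taxon A) (rooted by Outgroup) and count the minimum state changes it requires (Fitch parsimony):
leaf margin serrate: 1; keeled scales: 3; reduced hind limbs: 1; ocelli absent: 2; pollen tricolpate: 3; caudal autotomy: 2.
Total tree length = 12.

12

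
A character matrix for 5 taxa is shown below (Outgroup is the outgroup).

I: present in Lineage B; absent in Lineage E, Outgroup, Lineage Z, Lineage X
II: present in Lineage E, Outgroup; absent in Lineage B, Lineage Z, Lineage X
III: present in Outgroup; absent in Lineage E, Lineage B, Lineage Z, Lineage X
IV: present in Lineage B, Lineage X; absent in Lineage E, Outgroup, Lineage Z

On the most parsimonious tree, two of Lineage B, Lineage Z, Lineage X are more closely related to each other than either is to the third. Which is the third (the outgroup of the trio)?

Character polarity is set by the outgroup: the derived state is whichever differs from the outgroup's state, so for II, III the derived state is 'absent', and for the remaining characters it is 'present'.
I (derived state 'present') is unique to Lineage B (autapomorphy; uninformative for grouping).
II (derived state 'absent') is shared by Lineage B, Lineage X, and Lineage Z — a synapomorphy uniting that clade.
III (derived state 'absent') is shared by all ingroup taxa — unites the whole ingroup.
IV: derived state 'present' in Lineage B and Lineage X only — synapomorphy for {Lineage B, Lineage X}.
Most parsimonious ingroup topology: ((Lineage Z,(Lineage X,Lineage B)),Lineage E).
Lineage X and Lineage B share a more recent common ancestor with each other than either does with Lineage Z, so Lineage Z is the least closely related of the three.

Lineage Z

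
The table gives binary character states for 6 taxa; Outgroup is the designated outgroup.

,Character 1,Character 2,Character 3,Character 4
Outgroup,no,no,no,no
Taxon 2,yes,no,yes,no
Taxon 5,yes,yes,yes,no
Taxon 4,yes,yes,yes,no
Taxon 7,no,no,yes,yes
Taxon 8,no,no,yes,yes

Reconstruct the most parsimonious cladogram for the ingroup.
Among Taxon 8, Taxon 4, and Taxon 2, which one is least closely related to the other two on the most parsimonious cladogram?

The outgroup has state 'no' for every character, so 'yes' is the derived state throughout.
Only Taxon 2, Taxon 4, and Taxon 5 show the derived state 'yes' for Character 1, supporting them as a clade.
Character 2 (derived state 'yes') is shared by Taxon 4 and Taxon 5 — a synapomorphy uniting that clade.
All ingroup taxa share the derived state 'yes' for Character 3; it defines the ingroup but does not resolve relationships within it.
Character 4: derived state 'yes' in Taxon 7 and Taxon 8 only — synapomorphy for {Taxon 7, Taxon 8}.
Most parsimonious ingroup topology: ((Taxon 2,(Taxon 5,Taxon 4)),(Taxon 7,Taxon 8)).
Taxon 4 and Taxon 2 share a more recent common ancestor with each other than either does with Taxon 8, so Taxon 8 is the least closely related of the three.

Taxon 8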